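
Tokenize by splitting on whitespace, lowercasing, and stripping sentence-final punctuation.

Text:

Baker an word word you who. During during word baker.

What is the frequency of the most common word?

Frequencies: word:3, baker:2, during:2, an:1, you:1, who:1
Most common: 'word' with frequency 3.

3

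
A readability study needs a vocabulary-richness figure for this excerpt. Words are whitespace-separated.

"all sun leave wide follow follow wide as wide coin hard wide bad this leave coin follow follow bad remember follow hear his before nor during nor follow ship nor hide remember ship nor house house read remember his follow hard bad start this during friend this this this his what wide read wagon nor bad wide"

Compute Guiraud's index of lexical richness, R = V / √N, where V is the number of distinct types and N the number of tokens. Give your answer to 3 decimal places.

3.179

N = 57, V = 24.
√N = 7.549834
R = 24 / 7.549834 = 3.179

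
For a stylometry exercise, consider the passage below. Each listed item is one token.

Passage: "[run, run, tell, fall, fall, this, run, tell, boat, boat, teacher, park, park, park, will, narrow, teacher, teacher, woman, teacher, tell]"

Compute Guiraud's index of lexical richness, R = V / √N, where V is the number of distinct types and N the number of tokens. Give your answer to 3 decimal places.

2.182

N = 21, V = 10.
√N = 4.582576
R = 10 / 4.582576 = 2.182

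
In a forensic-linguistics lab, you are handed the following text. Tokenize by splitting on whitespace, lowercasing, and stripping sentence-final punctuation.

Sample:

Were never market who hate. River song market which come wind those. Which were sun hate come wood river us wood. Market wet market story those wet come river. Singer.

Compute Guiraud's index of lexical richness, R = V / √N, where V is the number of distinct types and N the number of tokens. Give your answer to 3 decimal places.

N = 30, V = 17.
√N = 5.477226
R = 17 / 5.477226 = 3.104

3.104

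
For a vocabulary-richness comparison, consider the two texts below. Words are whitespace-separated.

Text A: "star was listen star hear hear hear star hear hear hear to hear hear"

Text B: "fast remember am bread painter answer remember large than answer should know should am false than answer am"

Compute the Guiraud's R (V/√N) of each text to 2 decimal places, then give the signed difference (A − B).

-1.25

A: V=5, N=14, R=1.34
B: V=11, N=18, R=2.59
Difference = 1.34 − 2.59 = -1.25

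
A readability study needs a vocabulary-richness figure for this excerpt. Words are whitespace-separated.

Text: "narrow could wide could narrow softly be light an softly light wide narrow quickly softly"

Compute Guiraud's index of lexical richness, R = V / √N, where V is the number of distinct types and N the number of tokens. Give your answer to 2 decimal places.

2.07

N = 15, V = 8.
√N = 3.872983
R = 8 / 3.872983 = 2.07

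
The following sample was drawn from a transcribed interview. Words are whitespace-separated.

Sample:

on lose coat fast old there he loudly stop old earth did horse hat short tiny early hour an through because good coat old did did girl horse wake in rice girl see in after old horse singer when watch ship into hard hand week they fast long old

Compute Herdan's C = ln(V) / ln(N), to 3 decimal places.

0.928

N = 49, V = 37.
ln(V) = 3.610918, ln(N) = 3.891820
C = 3.610918 / 3.891820 = 0.928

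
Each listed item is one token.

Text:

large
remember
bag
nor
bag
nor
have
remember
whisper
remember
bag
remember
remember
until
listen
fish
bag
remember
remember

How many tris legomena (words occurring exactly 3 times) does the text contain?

0

Frequencies: remember:7, bag:4, nor:2, large:1, have:1, whisper:1, until:1, listen:1, fish:1
Words with frequency 3: (none)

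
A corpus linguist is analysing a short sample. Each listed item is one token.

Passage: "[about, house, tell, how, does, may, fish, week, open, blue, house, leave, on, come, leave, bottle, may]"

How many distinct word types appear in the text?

14

Distinct types: {about, blue, bottle, come, does, fish, house, how, leave, may, on, open, tell, week}
V = 14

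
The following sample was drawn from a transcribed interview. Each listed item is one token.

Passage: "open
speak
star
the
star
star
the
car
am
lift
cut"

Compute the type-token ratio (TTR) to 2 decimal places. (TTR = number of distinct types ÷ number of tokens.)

N = 11 tokens, V = 8 types.
TTR = V / N = 8 / 11 = 0.73

0.73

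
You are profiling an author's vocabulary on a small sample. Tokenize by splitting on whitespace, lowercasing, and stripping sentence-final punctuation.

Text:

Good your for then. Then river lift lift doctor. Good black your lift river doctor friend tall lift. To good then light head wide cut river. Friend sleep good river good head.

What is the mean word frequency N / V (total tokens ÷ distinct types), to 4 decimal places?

2.0000

N = 32 tokens, V = 16 types.
Mean frequency = N / V = 32 / 16 = 2.0000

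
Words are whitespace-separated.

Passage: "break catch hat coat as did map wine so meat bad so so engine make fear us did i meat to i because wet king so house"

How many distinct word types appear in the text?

Distinct types: {as, bad, because, break, catch, coat, did, engine, fear, hat, house, i, king, make, map, meat, so, to, us, wet, wine}
V = 21

21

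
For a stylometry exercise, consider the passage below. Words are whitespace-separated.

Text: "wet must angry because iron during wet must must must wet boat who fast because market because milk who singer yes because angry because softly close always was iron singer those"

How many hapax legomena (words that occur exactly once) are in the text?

11

Frequencies: because:5, must:4, wet:3, angry:2, iron:2, who:2, singer:2, during:1, boat:1, fast:1, market:1, milk:1, yes:1, softly:1, close:1, always:1, was:1, those:1
Hapax (freq=1): always, boat, close, during, fast, market, milk, softly, those, was, yes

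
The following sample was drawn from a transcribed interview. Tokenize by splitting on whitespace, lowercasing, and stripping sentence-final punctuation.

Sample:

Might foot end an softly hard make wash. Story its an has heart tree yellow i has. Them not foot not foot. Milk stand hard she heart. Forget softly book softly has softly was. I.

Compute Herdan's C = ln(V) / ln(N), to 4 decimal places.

0.8819

N = 35, V = 23.
ln(V) = 3.135494, ln(N) = 3.555348
C = 3.135494 / 3.555348 = 0.8819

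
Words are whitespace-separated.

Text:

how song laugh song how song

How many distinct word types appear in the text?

3

Distinct types: {how, laugh, song}
V = 3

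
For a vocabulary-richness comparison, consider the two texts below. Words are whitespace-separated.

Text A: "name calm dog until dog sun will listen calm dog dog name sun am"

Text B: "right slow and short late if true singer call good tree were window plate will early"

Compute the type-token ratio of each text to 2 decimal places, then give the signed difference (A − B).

TTR(A) = 8/14 = 0.57
TTR(B) = 16/16 = 1.00
Difference = 0.57 − 1.00 = -0.43

-0.43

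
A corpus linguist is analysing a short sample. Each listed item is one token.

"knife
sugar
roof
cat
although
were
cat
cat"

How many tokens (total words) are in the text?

8

Tokens: knife, sugar, roof, cat, although, were, cat, cat
N = 8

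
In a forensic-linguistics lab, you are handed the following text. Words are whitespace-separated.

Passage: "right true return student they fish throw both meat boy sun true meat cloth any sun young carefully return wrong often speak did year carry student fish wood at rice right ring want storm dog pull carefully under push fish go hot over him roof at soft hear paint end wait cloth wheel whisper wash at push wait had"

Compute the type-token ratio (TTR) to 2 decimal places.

N = 59 tokens, V = 45 types.
TTR = V / N = 45 / 59 = 0.76

0.76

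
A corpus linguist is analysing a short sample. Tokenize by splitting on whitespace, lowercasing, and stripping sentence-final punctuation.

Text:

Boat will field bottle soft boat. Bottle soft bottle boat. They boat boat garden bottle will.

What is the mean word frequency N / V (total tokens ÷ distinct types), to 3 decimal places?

2.286

N = 16 tokens, V = 7 types.
Mean frequency = N / V = 16 / 7 = 2.286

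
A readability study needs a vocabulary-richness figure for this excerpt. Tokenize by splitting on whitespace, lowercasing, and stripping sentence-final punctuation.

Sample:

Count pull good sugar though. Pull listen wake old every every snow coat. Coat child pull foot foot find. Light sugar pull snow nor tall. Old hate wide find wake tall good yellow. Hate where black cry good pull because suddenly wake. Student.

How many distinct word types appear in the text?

Distinct types: {because, black, child, coat, count, cry, every, find, foot, good, hate, light, listen, nor, old, pull, snow, student, suddenly, sugar, tall, though, wake, where, wide, yellow}
V = 26

26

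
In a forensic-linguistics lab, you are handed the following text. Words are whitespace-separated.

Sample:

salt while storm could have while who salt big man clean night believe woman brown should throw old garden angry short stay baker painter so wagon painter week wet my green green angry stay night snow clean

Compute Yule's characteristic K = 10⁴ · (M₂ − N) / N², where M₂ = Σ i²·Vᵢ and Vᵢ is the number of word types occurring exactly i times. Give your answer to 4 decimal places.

116.8736

Frequencies: salt:2, while:2, clean:2, night:2, angry:2, stay:2, painter:2, green:2, storm:1, could:1, have:1, who:1, big:1, man:1, believe:1, woman:1, brown:1, should:1, throw:1, old:1, … (9 more, each freq 1)
N = 37. Frequency spectrum: V_1=21, V_2=8
M₂ = 1²·21 + 2²·8 = 53
K = 10000 × (53 − 37) / 37² = 116.8736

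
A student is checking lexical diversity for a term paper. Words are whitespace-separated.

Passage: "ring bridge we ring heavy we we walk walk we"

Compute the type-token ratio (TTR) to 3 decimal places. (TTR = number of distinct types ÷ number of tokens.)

N = 10 tokens, V = 5 types.
TTR = V / N = 5 / 10 = 0.500

0.500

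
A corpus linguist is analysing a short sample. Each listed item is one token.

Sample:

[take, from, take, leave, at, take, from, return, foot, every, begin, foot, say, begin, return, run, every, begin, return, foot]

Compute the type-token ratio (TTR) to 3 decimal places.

0.500

N = 20 tokens, V = 10 types.
TTR = V / N = 10 / 20 = 0.500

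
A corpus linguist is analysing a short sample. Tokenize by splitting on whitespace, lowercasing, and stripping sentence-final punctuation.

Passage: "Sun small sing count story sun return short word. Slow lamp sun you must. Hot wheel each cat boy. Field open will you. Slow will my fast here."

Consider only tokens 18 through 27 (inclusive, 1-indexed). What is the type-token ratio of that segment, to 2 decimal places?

Segment tokens 18–27: cat, boy, field, open, will, you, slow, will, my, fast
Segment N = 10, segment V = 9.
TTR = 9 / 10 = 0.90

0.90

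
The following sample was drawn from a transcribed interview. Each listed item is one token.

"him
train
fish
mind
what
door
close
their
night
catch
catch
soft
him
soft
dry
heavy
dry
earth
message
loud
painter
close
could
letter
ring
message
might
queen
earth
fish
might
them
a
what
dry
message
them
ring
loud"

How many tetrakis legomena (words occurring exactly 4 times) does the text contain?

0

Frequencies: dry:3, message:3, him:2, fish:2, what:2, close:2, catch:2, soft:2, earth:2, loud:2, ring:2, might:2, them:2, train:1, mind:1, door:1, their:1, night:1, heavy:1, painter:1, … (4 more, each freq 1)
Words with frequency 4: (none)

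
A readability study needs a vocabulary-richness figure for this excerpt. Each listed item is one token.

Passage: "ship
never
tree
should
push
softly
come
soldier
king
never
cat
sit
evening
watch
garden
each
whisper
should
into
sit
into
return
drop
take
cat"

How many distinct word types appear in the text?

Distinct types: {cat, come, drop, each, evening, garden, into, king, never, push, return, ship, should, sit, softly, soldier, take, tree, watch, whisper}
V = 20

20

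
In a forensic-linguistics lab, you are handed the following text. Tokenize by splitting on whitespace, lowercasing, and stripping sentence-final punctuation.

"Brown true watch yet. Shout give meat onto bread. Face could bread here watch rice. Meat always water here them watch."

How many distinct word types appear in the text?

Distinct types: {always, bread, brown, could, face, give, here, meat, onto, rice, shout, them, true, watch, water, yet}
V = 16

16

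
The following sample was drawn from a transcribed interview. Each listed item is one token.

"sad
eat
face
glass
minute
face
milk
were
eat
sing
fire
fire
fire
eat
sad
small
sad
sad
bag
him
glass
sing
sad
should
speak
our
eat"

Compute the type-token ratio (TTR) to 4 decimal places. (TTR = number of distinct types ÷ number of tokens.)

0.5556

N = 27 tokens, V = 15 types.
TTR = V / N = 15 / 27 = 0.5556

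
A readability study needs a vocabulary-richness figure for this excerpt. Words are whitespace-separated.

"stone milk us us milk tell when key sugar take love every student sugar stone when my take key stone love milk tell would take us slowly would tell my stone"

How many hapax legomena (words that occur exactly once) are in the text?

Frequencies: stone:4, milk:3, us:3, tell:3, take:3, when:2, key:2, sugar:2, love:2, my:2, would:2, every:1, student:1, slowly:1
Hapax (freq=1): every, slowly, student

3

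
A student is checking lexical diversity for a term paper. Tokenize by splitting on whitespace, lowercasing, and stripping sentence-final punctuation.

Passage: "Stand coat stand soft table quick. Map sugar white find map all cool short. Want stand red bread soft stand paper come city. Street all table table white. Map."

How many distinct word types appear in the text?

Distinct types: {all, bread, city, coat, come, cool, find, map, paper, quick, red, short, soft, stand, street, sugar, table, want, white}
V = 19

19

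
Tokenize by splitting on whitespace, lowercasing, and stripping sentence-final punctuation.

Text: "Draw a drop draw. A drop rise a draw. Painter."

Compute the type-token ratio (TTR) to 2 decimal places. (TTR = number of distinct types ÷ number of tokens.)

N = 10 tokens, V = 5 types.
TTR = V / N = 5 / 10 = 0.50

0.50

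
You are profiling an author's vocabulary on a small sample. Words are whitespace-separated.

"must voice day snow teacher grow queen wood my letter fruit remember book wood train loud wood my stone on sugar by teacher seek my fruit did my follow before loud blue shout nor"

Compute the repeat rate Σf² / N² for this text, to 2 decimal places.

Frequencies: my:4, wood:3, teacher:2, fruit:2, loud:2, must:1, voice:1, day:1, snow:1, grow:1, queen:1, letter:1, remember:1, book:1, train:1, stone:1, on:1, sugar:1, by:1, seek:1, … (6 more, each freq 1)
Σf² = 58; N² = 1156
Repeat rate = 58 / 1156 = 0.05

0.05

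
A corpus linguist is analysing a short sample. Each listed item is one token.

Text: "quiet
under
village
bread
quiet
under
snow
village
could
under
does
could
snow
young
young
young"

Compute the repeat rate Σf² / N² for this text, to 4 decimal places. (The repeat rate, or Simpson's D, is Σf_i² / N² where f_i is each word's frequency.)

0.1406

Frequencies: under:3, young:3, quiet:2, village:2, snow:2, could:2, bread:1, does:1
Σf² = 36; N² = 256
Repeat rate = 36 / 256 = 0.1406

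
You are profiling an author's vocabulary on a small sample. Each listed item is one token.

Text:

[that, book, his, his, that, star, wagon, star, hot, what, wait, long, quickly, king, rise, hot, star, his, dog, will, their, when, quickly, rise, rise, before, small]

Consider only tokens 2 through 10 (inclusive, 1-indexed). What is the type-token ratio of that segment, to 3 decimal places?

Segment tokens 2–10: book, his, his, that, star, wagon, star, hot, what
Segment N = 9, segment V = 7.
TTR = 7 / 9 = 0.778

0.778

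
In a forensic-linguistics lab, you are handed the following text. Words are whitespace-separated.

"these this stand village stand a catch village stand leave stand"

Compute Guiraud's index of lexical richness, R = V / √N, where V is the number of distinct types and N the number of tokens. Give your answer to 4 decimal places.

2.1106

N = 11, V = 7.
√N = 3.316625
R = 7 / 3.316625 = 2.1106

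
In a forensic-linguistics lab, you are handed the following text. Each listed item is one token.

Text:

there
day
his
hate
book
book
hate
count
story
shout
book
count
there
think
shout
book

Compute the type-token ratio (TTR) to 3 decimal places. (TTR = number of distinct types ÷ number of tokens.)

N = 16 tokens, V = 9 types.
TTR = V / N = 9 / 16 = 0.563

0.563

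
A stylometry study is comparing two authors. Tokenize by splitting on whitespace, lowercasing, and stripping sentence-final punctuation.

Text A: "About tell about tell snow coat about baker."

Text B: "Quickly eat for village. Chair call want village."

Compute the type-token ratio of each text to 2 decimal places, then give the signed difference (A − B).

TTR(A) = 5/8 = 0.63
TTR(B) = 7/8 = 0.88
Difference = 0.63 − 0.88 = -0.25

-0.25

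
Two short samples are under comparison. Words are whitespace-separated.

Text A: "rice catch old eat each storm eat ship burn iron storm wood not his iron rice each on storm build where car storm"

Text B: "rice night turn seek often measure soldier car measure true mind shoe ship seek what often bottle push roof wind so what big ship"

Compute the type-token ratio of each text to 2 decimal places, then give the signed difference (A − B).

TTR(A) = 16/23 = 0.70
TTR(B) = 19/24 = 0.79
Difference = 0.70 − 0.79 = -0.09

-0.09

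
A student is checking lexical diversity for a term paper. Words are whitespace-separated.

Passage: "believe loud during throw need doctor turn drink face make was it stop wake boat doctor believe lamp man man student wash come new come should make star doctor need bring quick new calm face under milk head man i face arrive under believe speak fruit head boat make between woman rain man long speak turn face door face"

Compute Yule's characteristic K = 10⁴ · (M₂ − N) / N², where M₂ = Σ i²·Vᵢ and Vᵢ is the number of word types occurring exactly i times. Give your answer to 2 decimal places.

189.60

Frequencies: face:5, man:4, believe:3, doctor:3, make:3, need:2, turn:2, boat:2, come:2, new:2, under:2, head:2, speak:2, loud:1, during:1, throw:1, drink:1, was:1, it:1, stop:1, … (18 more, each freq 1)
N = 59. Frequency spectrum: V_1=25, V_2=8, V_3=3, V_4=1, V_5=1
M₂ = 1²·25 + 2²·8 + 3²·3 + 4²·1 + 5²·1 = 125
K = 10000 × (125 − 59) / 59² = 189.60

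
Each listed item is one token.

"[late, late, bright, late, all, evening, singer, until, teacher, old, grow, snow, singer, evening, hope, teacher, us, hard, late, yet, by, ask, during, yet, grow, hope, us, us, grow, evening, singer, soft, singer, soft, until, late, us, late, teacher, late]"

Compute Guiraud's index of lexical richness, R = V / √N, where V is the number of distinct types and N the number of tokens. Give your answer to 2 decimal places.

N = 40, V = 18.
√N = 6.324555
R = 18 / 6.324555 = 2.85

2.85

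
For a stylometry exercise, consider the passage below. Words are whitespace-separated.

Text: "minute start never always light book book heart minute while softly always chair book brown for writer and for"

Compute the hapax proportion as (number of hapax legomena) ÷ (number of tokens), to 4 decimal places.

Frequencies: book:3, minute:2, always:2, for:2, start:1, never:1, light:1, heart:1, while:1, softly:1, chair:1, brown:1, writer:1, and:1
Hapax count = 10; token count = 19.
Ratio = 10 / 19 = 0.5263

0.5263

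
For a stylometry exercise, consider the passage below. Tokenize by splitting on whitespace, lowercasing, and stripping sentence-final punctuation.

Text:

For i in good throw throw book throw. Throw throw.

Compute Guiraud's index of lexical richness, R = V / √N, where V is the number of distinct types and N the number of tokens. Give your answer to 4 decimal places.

N = 10, V = 6.
√N = 3.162278
R = 6 / 3.162278 = 1.8974

1.8974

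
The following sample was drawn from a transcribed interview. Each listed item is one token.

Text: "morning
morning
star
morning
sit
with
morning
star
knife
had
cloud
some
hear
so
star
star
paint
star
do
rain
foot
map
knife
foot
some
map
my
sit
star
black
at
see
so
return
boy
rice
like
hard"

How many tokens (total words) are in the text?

38

Tokens: morning, morning, star, morning, sit, with, morning, star, knife, had, cloud, some, hear, so, star, star, paint, star, do, rain, foot, map, knife, foot, some, map, my, sit, star, black, at, see, so, return, boy, rice, like, hard
N = 38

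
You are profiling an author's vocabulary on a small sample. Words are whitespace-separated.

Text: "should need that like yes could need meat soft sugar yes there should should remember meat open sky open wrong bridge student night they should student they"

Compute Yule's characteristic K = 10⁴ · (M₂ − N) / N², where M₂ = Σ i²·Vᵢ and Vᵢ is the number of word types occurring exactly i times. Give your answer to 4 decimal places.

Frequencies: should:4, need:2, yes:2, meat:2, open:2, student:2, they:2, that:1, like:1, could:1, soft:1, sugar:1, there:1, remember:1, sky:1, wrong:1, bridge:1, night:1
N = 27. Frequency spectrum: V_1=11, V_2=6, V_4=1
M₂ = 1²·11 + 2²·6 + 4²·1 = 51
K = 10000 × (51 − 27) / 27² = 329.2181

329.2181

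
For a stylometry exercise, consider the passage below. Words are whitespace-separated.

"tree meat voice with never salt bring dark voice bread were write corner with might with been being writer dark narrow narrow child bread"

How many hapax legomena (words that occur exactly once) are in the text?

13

Frequencies: with:3, voice:2, dark:2, bread:2, narrow:2, tree:1, meat:1, never:1, salt:1, bring:1, were:1, write:1, corner:1, might:1, been:1, being:1, writer:1, child:1
Hapax (freq=1): been, being, bring, child, corner, meat, might, never, salt, tree, were, write, writer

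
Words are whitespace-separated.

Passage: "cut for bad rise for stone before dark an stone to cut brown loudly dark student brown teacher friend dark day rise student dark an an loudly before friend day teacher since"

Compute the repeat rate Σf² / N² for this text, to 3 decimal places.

0.070

Frequencies: dark:4, an:3, cut:2, for:2, rise:2, stone:2, before:2, brown:2, loudly:2, student:2, teacher:2, friend:2, day:2, bad:1, to:1, since:1
Σf² = 72; N² = 1024
Repeat rate = 72 / 1024 = 0.070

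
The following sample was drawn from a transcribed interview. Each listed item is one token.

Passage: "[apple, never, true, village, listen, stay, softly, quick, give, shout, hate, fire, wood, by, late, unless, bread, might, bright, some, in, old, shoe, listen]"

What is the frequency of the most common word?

Frequencies: listen:2, apple:1, never:1, true:1, village:1, stay:1, softly:1, quick:1, give:1, shout:1, hate:1, fire:1, wood:1, by:1, late:1, unless:1, bread:1, might:1, bright:1, some:1, … (3 more, each freq 1)
Most common: 'listen' with frequency 2.

2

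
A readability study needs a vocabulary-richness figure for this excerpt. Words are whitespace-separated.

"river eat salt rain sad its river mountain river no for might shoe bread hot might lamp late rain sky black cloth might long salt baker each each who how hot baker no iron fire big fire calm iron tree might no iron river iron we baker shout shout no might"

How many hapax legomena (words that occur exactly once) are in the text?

19

Frequencies: might:5, river:4, no:4, iron:4, baker:3, salt:2, rain:2, hot:2, each:2, fire:2, shout:2, eat:1, sad:1, its:1, mountain:1, for:1, shoe:1, bread:1, lamp:1, late:1, … (10 more, each freq 1)
Hapax (freq=1): big, black, bread, calm, cloth, eat, for, how, its, lamp, late, long, mountain, sad, shoe, sky, tree, we, who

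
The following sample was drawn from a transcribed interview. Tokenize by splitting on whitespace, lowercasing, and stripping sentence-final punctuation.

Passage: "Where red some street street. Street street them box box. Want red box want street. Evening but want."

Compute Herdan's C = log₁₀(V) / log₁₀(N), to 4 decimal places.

0.7602

N = 18, V = 9.
log₁₀(V) = 0.954243, log₁₀(N) = 1.255273
C = 0.954243 / 1.255273 = 0.7602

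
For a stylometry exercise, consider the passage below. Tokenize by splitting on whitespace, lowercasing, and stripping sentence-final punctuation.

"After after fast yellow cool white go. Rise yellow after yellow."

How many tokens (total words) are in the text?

11

Tokens: after, after, fast, yellow, cool, white, go, rise, yellow, after, yellow
N = 11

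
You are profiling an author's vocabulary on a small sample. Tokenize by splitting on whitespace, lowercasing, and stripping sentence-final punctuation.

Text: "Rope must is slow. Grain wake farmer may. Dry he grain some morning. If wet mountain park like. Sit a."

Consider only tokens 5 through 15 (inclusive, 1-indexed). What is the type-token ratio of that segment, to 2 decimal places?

0.91

Segment tokens 5–15: grain, wake, farmer, may, dry, he, grain, some, morning, if, wet
Segment N = 11, segment V = 10.
TTR = 10 / 11 = 0.91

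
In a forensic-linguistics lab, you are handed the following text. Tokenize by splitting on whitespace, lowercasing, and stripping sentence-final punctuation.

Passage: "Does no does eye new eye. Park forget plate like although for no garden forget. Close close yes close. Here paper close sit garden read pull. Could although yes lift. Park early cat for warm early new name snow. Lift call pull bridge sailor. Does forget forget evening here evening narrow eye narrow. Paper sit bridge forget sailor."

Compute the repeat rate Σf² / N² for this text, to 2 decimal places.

Frequencies: forget:5, close:4, does:3, eye:3, no:2, new:2, park:2, although:2, for:2, garden:2, yes:2, here:2, paper:2, sit:2, pull:2, lift:2, early:2, bridge:2, sailor:2, evening:2, narrow:2, plate:1, like:1, read:1, could:1, cat:1, warm:1, name:1, snow:1, call:1
Σf² = 136; N² = 3364
Repeat rate = 136 / 3364 = 0.04

0.04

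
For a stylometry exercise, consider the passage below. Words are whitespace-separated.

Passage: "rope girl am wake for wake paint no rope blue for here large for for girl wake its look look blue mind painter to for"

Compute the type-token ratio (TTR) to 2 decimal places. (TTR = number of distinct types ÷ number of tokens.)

0.60

N = 25 tokens, V = 15 types.
TTR = V / N = 15 / 25 = 0.60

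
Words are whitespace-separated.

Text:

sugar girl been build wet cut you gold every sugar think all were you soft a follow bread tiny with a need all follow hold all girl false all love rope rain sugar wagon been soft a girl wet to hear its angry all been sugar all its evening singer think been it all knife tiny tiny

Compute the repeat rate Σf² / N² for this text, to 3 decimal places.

0.047

Frequencies: all:7, sugar:4, been:4, girl:3, a:3, tiny:3, wet:2, you:2, think:2, soft:2, follow:2, its:2, build:1, cut:1, gold:1, every:1, were:1, bread:1, with:1, need:1, … (13 more, each freq 1)
Σf² = 153; N² = 3249
Repeat rate = 153 / 3249 = 0.047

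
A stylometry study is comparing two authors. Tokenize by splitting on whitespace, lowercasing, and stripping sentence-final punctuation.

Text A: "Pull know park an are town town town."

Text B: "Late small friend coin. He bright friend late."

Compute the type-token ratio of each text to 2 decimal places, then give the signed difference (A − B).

0.00

TTR(A) = 6/8 = 0.75
TTR(B) = 6/8 = 0.75
Difference = 0.75 − 0.75 = 0.00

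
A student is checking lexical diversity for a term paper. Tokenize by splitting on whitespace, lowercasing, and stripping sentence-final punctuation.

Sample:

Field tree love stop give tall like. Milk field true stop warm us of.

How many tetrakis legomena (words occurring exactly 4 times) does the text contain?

Frequencies: field:2, stop:2, tree:1, love:1, give:1, tall:1, like:1, milk:1, true:1, warm:1, us:1, of:1
Words with frequency 4: (none)

0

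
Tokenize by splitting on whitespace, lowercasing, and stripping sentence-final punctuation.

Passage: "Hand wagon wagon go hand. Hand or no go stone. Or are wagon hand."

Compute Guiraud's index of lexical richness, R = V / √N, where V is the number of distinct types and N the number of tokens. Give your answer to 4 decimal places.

1.8708

N = 14, V = 7.
√N = 3.741657
R = 7 / 3.741657 = 1.8708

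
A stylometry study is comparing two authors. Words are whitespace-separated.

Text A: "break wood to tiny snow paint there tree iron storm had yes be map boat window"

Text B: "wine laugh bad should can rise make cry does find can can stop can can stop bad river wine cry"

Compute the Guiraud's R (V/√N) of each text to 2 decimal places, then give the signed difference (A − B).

1.32

A: V=16, N=16, R=4.00
B: V=12, N=20, R=2.68
Difference = 4.00 − 2.68 = 1.32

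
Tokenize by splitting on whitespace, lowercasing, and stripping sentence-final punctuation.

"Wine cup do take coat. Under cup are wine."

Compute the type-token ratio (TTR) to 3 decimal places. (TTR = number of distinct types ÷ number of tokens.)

N = 9 tokens, V = 7 types.
TTR = V / N = 7 / 9 = 0.778

0.778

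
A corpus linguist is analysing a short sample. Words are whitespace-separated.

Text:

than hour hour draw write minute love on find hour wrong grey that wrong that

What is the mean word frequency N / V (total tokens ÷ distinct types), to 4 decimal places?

N = 15 tokens, V = 11 types.
Mean frequency = N / V = 15 / 11 = 1.3636

1.3636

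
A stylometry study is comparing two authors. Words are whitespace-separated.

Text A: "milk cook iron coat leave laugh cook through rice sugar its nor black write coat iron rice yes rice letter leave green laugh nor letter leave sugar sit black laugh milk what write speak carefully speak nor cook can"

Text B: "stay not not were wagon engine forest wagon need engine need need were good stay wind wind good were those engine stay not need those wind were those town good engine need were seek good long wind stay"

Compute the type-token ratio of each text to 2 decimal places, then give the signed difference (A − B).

TTR(A) = 21/39 = 0.54
TTR(B) = 13/38 = 0.34
Difference = 0.54 − 0.34 = 0.20

0.20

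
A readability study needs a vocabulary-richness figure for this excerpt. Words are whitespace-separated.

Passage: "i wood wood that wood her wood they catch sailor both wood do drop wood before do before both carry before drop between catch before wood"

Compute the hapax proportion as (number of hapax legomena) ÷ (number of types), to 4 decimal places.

0.5385

Frequencies: wood:7, before:4, catch:2, both:2, do:2, drop:2, i:1, that:1, her:1, they:1, sailor:1, carry:1, between:1
Hapax count = 7; type count = 13.
Ratio = 7 / 13 = 0.5385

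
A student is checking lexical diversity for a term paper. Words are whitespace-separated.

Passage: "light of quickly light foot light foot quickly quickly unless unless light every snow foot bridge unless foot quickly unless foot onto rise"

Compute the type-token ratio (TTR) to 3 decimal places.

N = 23 tokens, V = 10 types.
TTR = V / N = 10 / 23 = 0.435

0.435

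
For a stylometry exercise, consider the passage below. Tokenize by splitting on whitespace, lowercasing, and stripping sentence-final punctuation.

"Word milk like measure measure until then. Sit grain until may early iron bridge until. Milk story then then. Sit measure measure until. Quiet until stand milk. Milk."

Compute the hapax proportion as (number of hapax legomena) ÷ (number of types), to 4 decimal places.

Frequencies: until:5, milk:4, measure:4, then:3, sit:2, word:1, like:1, grain:1, may:1, early:1, iron:1, bridge:1, story:1, quiet:1, stand:1
Hapax count = 10; type count = 15.
Ratio = 10 / 15 = 0.6667

0.6667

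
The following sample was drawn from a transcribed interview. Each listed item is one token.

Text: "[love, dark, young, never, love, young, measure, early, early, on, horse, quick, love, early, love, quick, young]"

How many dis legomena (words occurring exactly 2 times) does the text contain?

1

Frequencies: love:4, young:3, early:3, quick:2, dark:1, never:1, measure:1, on:1, horse:1
Words with frequency 2: quick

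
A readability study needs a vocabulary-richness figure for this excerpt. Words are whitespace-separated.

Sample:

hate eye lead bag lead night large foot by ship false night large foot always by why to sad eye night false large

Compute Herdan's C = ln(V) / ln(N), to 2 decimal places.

0.84

N = 23, V = 14.
ln(V) = 2.639057, ln(N) = 3.135494
C = 2.639057 / 3.135494 = 0.84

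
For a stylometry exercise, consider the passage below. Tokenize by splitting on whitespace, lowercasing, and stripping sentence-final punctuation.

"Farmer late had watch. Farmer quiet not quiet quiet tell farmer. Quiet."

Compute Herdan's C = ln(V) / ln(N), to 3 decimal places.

N = 12, V = 7.
ln(V) = 1.945910, ln(N) = 2.484907
C = 1.945910 / 2.484907 = 0.783

0.783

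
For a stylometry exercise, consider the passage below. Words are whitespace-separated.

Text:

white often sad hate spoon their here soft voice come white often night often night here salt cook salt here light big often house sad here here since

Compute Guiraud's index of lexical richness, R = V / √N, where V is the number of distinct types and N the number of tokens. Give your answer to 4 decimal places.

3.2127

N = 28, V = 17.
√N = 5.291503
R = 17 / 5.291503 = 3.2127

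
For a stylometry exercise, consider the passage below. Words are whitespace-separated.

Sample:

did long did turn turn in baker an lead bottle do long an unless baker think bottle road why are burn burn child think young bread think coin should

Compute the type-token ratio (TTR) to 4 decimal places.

N = 29 tokens, V = 20 types.
TTR = V / N = 20 / 29 = 0.6897

0.6897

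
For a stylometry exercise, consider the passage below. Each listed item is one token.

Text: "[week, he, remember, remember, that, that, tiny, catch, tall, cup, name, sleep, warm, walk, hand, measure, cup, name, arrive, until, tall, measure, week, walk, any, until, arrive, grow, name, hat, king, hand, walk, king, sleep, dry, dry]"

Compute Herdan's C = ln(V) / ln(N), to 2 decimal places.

N = 37, V = 21.
ln(V) = 3.044522, ln(N) = 3.610918
C = 3.044522 / 3.610918 = 0.84

0.84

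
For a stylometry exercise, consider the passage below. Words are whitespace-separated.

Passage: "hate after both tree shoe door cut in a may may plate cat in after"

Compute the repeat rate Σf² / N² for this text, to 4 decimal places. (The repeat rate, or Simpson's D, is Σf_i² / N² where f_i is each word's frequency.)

Frequencies: after:2, in:2, may:2, hate:1, both:1, tree:1, shoe:1, door:1, cut:1, a:1, plate:1, cat:1
Σf² = 21; N² = 225
Repeat rate = 21 / 225 = 0.0933

0.0933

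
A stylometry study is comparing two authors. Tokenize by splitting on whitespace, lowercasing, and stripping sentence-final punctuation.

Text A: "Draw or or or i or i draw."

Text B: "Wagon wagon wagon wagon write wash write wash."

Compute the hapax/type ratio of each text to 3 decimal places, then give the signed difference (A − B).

0.000

A: hapax=0, V=3, ratio=0.000
B: hapax=0, V=3, ratio=0.000
Difference = 0.000 − 0.000 = 0.000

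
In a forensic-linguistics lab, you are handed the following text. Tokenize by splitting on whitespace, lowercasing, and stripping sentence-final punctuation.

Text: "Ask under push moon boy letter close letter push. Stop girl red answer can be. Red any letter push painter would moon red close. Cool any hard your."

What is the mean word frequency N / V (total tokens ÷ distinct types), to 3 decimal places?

N = 28 tokens, V = 19 types.
Mean frequency = N / V = 28 / 19 = 1.474

1.474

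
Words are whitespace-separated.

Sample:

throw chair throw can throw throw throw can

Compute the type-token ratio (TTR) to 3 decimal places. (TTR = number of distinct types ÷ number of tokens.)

0.375

N = 8 tokens, V = 3 types.
TTR = V / N = 3 / 8 = 0.375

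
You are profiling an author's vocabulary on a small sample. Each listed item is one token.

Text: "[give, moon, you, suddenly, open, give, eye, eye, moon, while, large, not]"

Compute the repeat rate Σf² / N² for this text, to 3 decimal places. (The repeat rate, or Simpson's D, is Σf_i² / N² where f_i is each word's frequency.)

Frequencies: give:2, moon:2, eye:2, you:1, suddenly:1, open:1, while:1, large:1, not:1
Σf² = 18; N² = 144
Repeat rate = 18 / 144 = 0.125

0.125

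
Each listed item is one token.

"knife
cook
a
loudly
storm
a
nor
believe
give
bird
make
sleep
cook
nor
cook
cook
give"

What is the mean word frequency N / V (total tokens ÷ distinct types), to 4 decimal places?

1.5455

N = 17 tokens, V = 11 types.
Mean frequency = N / V = 17 / 11 = 1.5455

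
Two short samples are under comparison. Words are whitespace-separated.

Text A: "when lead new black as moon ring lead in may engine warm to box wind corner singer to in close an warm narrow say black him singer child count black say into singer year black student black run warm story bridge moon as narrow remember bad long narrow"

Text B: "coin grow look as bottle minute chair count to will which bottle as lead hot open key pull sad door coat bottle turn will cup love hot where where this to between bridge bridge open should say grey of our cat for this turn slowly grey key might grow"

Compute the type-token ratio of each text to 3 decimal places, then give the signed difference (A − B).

-0.047

TTR(A) = 32/48 = 0.667
TTR(B) = 35/49 = 0.714
Difference = 0.667 − 0.714 = -0.047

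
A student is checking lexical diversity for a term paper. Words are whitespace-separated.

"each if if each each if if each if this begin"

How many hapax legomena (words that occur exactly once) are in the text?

2

Frequencies: if:5, each:4, this:1, begin:1
Hapax (freq=1): begin, this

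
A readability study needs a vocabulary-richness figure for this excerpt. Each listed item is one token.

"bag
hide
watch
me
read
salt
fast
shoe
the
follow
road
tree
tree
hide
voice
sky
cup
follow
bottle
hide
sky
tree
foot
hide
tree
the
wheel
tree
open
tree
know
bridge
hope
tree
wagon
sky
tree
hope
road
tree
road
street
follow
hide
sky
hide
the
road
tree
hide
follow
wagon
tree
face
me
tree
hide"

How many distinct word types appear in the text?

Distinct types: {bag, bottle, bridge, cup, face, fast, follow, foot, hide, hope, know, me, open, read, road, salt, shoe, sky, street, the, tree, voice, wagon, watch, wheel}
V = 25

25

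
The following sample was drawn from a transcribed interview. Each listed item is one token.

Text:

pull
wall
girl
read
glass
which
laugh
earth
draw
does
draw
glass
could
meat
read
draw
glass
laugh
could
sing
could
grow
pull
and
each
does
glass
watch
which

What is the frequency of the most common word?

Frequencies: glass:4, draw:3, could:3, pull:2, read:2, which:2, laugh:2, does:2, wall:1, girl:1, earth:1, meat:1, sing:1, grow:1, and:1, each:1, watch:1
Most common: 'glass' with frequency 4.

4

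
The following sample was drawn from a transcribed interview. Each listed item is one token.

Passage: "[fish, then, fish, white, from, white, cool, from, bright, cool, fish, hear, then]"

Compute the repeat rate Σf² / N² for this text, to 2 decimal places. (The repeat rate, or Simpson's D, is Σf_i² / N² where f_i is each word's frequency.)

0.16

Frequencies: fish:3, then:2, white:2, from:2, cool:2, bright:1, hear:1
Σf² = 27; N² = 169
Repeat rate = 27 / 169 = 0.16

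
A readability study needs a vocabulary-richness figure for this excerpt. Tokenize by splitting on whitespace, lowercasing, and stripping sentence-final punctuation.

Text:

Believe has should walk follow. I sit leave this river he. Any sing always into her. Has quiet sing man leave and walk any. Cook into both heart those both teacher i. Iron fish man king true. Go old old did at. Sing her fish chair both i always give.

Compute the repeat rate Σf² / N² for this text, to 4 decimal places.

0.0352

Frequencies: i:3, sing:3, both:3, has:2, walk:2, leave:2, any:2, always:2, into:2, her:2, man:2, fish:2, old:2, believe:1, should:1, follow:1, sit:1, this:1, river:1, he:1, … (14 more, each freq 1)
Σf² = 88; N² = 2500
Repeat rate = 88 / 2500 = 0.0352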